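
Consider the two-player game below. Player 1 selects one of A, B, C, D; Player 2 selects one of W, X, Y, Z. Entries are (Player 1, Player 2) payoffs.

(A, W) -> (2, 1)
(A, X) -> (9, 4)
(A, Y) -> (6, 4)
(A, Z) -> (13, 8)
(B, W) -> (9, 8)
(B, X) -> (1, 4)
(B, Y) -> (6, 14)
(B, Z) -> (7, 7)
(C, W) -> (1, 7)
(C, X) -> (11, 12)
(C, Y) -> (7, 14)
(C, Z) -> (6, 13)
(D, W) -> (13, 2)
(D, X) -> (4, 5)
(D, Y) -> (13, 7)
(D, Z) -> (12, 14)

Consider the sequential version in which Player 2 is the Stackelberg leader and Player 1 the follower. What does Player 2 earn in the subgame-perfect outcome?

Backward induction with Player 2 moving first.
- W → Player 1 plays D (best of 2, 9, 1, 13); Player 2 gets 2.
- X → Player 1 plays C (best of 9, 1, 11, 4); Player 2 gets 12.
- Y → Player 1 plays D (best of 6, 6, 7, 13); Player 2 gets 7.
- Z → Player 1 plays A (best of 13, 7, 6, 12); Player 2 gets 8.
Among 2, 12, 7, 8, the best is 12 at X. Subgame-perfect outcome: (C, X) with payoffs (11, 12).

12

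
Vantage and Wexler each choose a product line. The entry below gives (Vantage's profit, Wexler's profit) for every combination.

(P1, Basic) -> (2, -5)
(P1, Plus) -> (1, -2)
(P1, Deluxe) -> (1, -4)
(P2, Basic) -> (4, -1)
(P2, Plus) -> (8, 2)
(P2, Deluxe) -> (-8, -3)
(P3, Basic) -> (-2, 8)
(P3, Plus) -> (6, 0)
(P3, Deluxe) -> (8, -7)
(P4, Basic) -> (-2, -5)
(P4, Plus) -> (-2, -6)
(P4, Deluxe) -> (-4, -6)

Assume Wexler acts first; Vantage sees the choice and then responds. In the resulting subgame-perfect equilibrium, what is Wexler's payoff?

2

Vantage best-responds to each possible Wexler move:
- Basic: BR = P2, leader payoff -1.
- Plus: BR = P2, leader payoff 2.
- Deluxe: BR = P3, leader payoff -7.
Among -1, 2, -7, the best is 2 at Plus. Subgame-perfect outcome: (P2, Plus) with payoffs (8, 2).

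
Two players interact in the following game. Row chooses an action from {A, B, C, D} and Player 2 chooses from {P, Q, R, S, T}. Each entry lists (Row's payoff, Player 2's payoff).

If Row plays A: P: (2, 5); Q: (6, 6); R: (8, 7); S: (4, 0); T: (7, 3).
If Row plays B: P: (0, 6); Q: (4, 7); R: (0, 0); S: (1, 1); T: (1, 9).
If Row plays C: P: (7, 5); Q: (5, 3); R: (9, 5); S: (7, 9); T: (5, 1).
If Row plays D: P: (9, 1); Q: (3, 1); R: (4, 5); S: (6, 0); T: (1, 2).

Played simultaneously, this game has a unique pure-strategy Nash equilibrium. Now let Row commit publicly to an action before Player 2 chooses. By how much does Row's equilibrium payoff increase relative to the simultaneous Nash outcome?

Backward induction with Row moving first.
- A: Player 2 compares 5, 6, 7, 0, 3 and picks R; Row would get 8.
- B: Player 2 compares 6, 7, 0, 1, 9 and picks T; Row would get 1.
- C: Player 2 compares 5, 3, 5, 9, 1 and picks S; Row would get 7.
- D: Player 2 compares 1, 1, 5, 0, 2 and picks R; Row would get 4.
Maximizing over 8, 1, 7, 4, Row chooses A. Subgame-perfect outcome: (A, R) with payoffs (8, 7).
For the simultaneous game, intersect best replies.
Row's best replies: P→D; Q→A; R→C; S→C; T→A.
Player 2's best replies: A→R; B→T; C→S; D→R.
Only (C, S) has each player best-responding; Nash payoffs (7, 9).
Row's commitment gain: 8 − 7 = 1.

1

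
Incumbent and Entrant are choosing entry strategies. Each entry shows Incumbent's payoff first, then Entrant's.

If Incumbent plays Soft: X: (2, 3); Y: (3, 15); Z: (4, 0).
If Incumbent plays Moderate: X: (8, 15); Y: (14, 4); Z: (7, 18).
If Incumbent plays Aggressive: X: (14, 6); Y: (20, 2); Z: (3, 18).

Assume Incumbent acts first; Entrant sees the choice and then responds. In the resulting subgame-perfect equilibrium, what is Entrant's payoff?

18

Backward induction with Incumbent moving first.
- Soft: BR = Y, leader payoff 3.
- Moderate: BR = Z, leader payoff 7.
- Aggressive: BR = Z, leader payoff 3.
Maximizing over 3, 7, 3, Incumbent chooses Moderate. Subgame-perfect outcome: (Moderate, Z) with payoffs (7, 18).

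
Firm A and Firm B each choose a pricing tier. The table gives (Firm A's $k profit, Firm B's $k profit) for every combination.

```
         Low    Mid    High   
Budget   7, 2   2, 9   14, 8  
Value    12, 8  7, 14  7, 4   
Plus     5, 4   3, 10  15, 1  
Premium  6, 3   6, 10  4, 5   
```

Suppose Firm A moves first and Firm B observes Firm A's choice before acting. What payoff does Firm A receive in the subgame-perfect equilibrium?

Work backward from Firm B's decision.
- Budget: BR = Mid, leader payoff 2.
- Value: BR = Mid, leader payoff 7.
- Plus: BR = Mid, leader payoff 3.
- Premium: BR = Mid, leader payoff 6.
Firm A's induced payoffs are 2, 7, 3, 6, so Firm A commits to Value. Subgame-perfect outcome: (Value, Mid) with payoffs (7, 14).

7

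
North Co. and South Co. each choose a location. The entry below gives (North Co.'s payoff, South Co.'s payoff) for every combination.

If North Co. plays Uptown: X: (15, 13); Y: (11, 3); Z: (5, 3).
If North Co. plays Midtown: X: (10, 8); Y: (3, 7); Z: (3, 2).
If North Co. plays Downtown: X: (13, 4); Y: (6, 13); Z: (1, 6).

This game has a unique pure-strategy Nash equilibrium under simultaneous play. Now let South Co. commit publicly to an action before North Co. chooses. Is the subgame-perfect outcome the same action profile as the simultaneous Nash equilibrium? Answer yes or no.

North Co. best-responds to each possible South Co. move:
- X: North Co. compares 15, 10, 13 and picks Uptown; South Co. would get 13.
- Y: North Co. compares 11, 3, 6 and picks Uptown; South Co. would get 3.
- Z: North Co. compares 5, 3, 1 and picks Uptown; South Co. would get 3.
Maximizing over 13, 3, 3, South Co. chooses X. Subgame-perfect outcome: (Uptown, X) with payoffs (15, 13).
For the simultaneous game, intersect best replies.
North Co.'s best replies: X→Uptown; Y→Uptown; Z→Uptown.
South Co.'s best replies: Uptown→X; Midtown→X; Downtown→Y.
The unique mutual best reply is (Uptown, X), giving (15, 13).
Sequential outcome (Uptown, X) coincides with the Nash profile (Uptown, X).

yes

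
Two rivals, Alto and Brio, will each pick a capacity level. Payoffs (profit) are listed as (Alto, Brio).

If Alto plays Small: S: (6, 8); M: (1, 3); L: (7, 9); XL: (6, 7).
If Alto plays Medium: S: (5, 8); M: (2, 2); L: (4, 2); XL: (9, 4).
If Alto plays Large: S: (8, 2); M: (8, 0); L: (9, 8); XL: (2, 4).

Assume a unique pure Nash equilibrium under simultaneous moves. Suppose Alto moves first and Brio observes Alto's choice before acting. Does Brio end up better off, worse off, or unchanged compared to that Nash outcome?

Solve by backward induction (Alto leads).
- Small: Brio compares 8, 3, 9, 7 and picks L; Alto would get 7.
- Medium: Brio compares 8, 2, 2, 4 and picks S; Alto would get 5.
- Large: Brio compares 2, 0, 8, 4 and picks L; Alto would get 9.
Alto's induced payoffs are 7, 5, 9, so Alto commits to Large. Subgame-perfect outcome: (Large, L) with payoffs (9, 8).
Under simultaneous play:
Alto's best replies: S→Large; M→Large; L→Large; XL→Medium.
Brio's best replies: Small→L; Medium→S; Large→L.
The unique mutual best reply is (Large, L), giving (9, 8).
Brio earns 8 sequentially versus 8 at the Nash outcome: unchanged.

unchanged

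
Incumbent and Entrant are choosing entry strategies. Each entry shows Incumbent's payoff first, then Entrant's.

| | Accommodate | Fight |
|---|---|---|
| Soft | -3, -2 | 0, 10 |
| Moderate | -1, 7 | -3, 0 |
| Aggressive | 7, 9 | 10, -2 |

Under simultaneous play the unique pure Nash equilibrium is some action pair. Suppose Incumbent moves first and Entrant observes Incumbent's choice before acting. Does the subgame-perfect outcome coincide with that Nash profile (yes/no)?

Entrant best-responds to each possible Incumbent move:
- Soft: BR = Fight, leader payoff 0.
- Moderate: BR = Accommodate, leader payoff -1.
- Aggressive: BR = Accommodate, leader payoff 7.
Incumbent's induced payoffs are 0, -1, 7, so Incumbent commits to Aggressive. Subgame-perfect outcome: (Aggressive, Accommodate) with payoffs (7, 9).
Now find the simultaneous Nash equilibrium.
Incumbent's best replies: Accommodate→Aggressive; Fight→Aggressive.
Entrant's best replies: Soft→Fight; Moderate→Accommodate; Aggressive→Accommodate.
The unique mutual best reply is (Aggressive, Accommodate), giving (7, 9).
Sequential outcome (Aggressive, Accommodate) coincides with the Nash profile (Aggressive, Accommodate).

yes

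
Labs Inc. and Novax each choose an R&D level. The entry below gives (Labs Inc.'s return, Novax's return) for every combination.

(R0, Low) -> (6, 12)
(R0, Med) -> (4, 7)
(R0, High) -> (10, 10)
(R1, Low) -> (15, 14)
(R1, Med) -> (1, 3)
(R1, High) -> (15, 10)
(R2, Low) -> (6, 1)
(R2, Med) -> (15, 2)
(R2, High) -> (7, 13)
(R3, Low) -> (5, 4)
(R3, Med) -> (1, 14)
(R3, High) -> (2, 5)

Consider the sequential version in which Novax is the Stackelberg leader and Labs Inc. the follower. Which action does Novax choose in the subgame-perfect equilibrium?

Low

Solve by backward induction (Novax leads).
- Low: BR = R1, leader payoff 14.
- Med: BR = R2, leader payoff 2.
- High: BR = R1, leader payoff 10.
Among 14, 2, 10, the best is 14 at Low. Subgame-perfect outcome: (R1, Low) with payoffs (15, 14).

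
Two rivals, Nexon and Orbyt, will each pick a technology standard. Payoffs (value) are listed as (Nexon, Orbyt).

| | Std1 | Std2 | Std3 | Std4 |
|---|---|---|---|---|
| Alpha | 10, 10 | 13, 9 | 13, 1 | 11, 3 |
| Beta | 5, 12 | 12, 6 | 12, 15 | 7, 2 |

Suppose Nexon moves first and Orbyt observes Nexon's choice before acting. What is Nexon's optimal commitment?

Beta

Work backward from Orbyt's decision.
- Alpha: Orbyt compares 10, 9, 1, 3 and picks Std1; Nexon would get 10.
- Beta: Orbyt compares 12, 6, 15, 2 and picks Std3; Nexon would get 12.
Among 10, 12, the best is 12 at Beta. Subgame-perfect outcome: (Beta, Std3) with payoffs (12, 15).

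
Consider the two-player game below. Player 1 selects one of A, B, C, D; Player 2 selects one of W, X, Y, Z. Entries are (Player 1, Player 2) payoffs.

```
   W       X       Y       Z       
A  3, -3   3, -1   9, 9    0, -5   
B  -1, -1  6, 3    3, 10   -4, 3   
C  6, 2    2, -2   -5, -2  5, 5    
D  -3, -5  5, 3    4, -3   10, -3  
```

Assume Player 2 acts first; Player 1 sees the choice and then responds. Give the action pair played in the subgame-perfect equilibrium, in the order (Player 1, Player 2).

Work backward from Player 1's decision.
- W: Player 1 compares 3, -1, 6, -3 and picks C; Player 2 would get 2.
- X: Player 1 compares 3, 6, 2, 5 and picks B; Player 2 would get 3.
- Y: Player 1 compares 9, 3, -5, 4 and picks A; Player 2 would get 9.
- Z: Player 1 compares 0, -4, 5, 10 and picks D; Player 2 would get -3.
Among 2, 3, 9, -3, the best is 9 at Y. Subgame-perfect outcome: (A, Y) with payoffs (9, 9).

(A, Y)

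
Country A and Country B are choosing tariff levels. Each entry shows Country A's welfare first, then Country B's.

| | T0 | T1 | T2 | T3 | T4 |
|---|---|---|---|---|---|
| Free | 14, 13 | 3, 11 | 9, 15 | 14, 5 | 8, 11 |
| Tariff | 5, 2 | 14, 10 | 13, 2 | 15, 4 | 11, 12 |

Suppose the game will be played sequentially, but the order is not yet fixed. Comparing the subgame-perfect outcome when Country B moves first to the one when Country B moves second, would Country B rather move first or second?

first

If Country A leads: Country B's best replies are Free→T2, Tariff→T4; Country A's induced payoffs 9, 11; outcome (Tariff, T4), payoffs (11, 12).
If Country B leads: Country A's best replies are T0→Free, T1→Tariff, T2→Tariff, T3→Tariff, T4→Tariff; Country B's induced payoffs 13, 10, 2, 4, 12; outcome (Free, T0), payoffs (14, 13).
Country B gets 13 moving first and 12 moving second, so Country B prefers to move first.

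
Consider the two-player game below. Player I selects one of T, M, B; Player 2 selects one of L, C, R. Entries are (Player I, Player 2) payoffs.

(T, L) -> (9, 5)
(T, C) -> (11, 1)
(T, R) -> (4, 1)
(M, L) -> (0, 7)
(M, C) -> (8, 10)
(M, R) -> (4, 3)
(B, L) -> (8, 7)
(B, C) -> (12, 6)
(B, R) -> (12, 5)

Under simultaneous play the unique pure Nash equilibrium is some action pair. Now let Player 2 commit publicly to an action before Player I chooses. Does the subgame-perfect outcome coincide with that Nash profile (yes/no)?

no

Work backward from Player I's decision.
- L → Player I plays T (best of 9, 0, 8); Player 2 gets 5.
- C → Player I plays B (best of 11, 8, 12); Player 2 gets 6.
- R → Player I plays B (best of 4, 4, 12); Player 2 gets 5.
Maximizing over 5, 6, 5, Player 2 chooses C. Subgame-perfect outcome: (B, C) with payoffs (12, 6).
Now find the simultaneous Nash equilibrium.
Player I's best replies: L→T; C→B; R→B.
Player 2's best replies: T→L; M→C; B→L.
The unique mutual best reply is (T, L), giving (9, 5).
Sequential outcome (B, C) differs from the Nash profile (T, L).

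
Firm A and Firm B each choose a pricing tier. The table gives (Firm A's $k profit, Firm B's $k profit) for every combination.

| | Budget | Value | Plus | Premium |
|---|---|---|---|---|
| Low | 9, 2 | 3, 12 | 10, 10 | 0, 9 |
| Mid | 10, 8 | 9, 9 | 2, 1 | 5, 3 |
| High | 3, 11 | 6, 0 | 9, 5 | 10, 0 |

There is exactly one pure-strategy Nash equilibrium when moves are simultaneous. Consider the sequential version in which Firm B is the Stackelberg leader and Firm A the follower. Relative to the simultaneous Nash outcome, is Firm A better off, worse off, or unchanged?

Firm A best-responds to each possible Firm B move:
- Budget: BR = Mid, leader payoff 8.
- Value: BR = Mid, leader payoff 9.
- Plus: BR = Low, leader payoff 10.
- Premium: BR = High, leader payoff 0.
Among 8, 9, 10, 0, the best is 10 at Plus. Subgame-perfect outcome: (Low, Plus) with payoffs (10, 10).
Now find the simultaneous Nash equilibrium.
Firm A's best replies: Budget→Mid; Value→Mid; Plus→Low; Premium→High.
Firm B's best replies: Low→Value; Mid→Value; High→Budget.
The unique mutual best reply is (Mid, Value), giving (9, 9).
Firm A earns 10 sequentially versus 9 at the Nash outcome: better off.

better off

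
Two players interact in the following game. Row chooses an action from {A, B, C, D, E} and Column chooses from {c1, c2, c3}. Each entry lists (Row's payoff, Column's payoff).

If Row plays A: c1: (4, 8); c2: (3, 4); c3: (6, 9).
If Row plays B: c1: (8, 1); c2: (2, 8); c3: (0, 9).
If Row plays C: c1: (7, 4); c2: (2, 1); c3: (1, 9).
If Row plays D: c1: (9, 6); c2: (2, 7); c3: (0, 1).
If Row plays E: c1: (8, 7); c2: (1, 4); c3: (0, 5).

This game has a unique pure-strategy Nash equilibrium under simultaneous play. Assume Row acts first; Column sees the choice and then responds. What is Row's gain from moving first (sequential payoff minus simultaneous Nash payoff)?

Column best-responds to each possible Row move:
- A → Column plays c3 (best of 8, 4, 9); Row gets 6.
- B → Column plays c3 (best of 1, 8, 9); Row gets 0.
- C → Column plays c3 (best of 4, 1, 9); Row gets 1.
- D → Column plays c2 (best of 6, 7, 1); Row gets 2.
- E → Column plays c1 (best of 7, 4, 5); Row gets 8.
Row's induced payoffs are 6, 0, 1, 2, 8, so Row commits to E. Subgame-perfect outcome: (E, c1) with payoffs (8, 7).
Under simultaneous play:
Row's best replies: c1→D; c2→A; c3→A.
Column's best replies: A→c3; B→c3; C→c3; D→c2; E→c1.
Only (A, c3) has each player best-responding; Nash payoffs (6, 9).
Row's commitment gain: 8 − 6 = 2.

2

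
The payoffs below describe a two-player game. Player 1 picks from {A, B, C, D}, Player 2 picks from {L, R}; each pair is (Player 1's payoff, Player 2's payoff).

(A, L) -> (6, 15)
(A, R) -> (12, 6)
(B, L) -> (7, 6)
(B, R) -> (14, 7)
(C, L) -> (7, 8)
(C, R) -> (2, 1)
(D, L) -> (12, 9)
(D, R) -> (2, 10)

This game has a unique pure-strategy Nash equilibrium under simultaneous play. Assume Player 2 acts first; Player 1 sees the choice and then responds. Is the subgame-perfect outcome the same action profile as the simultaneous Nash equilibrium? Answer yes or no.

no

Player 1 best-responds to each possible Player 2 move:
- L → Player 1 plays D (best of 6, 7, 7, 12); Player 2 gets 9.
- R → Player 1 plays B (best of 12, 14, 2, 2); Player 2 gets 7.
Player 2's induced payoffs are 9, 7, so Player 2 commits to L. Subgame-perfect outcome: (D, L) with payoffs (12, 9).
Under simultaneous play:
Player 1's best replies: L→D; R→B.
Player 2's best replies: A→L; B→R; C→L; D→R.
The unique mutual best reply is (B, R), giving (14, 7).
Sequential outcome (D, L) differs from the Nash profile (B, R).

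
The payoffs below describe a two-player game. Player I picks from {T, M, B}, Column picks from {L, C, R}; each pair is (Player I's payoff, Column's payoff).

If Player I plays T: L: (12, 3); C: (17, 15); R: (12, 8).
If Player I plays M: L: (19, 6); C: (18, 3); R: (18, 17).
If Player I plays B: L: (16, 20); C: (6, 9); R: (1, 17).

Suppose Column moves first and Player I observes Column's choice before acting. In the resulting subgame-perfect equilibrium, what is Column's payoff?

Player I best-responds to each possible Column move:
- L: Player I compares 12, 19, 16 and picks M; Column would get 6.
- C: Player I compares 17, 18, 6 and picks M; Column would get 3.
- R: Player I compares 12, 18, 1 and picks M; Column would get 17.
Among 6, 3, 17, the best is 17 at R. Subgame-perfect outcome: (M, R) with payoffs (18, 17).

17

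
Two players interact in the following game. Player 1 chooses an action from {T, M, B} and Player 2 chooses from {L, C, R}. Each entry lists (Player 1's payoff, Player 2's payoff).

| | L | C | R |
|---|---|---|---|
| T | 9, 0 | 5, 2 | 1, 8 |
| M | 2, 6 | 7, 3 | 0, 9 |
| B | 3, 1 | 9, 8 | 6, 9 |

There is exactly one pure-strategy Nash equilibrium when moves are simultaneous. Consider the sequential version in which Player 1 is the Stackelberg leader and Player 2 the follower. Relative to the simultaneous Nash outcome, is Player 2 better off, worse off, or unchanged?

Backward induction with Player 1 moving first.
- T: BR = R, leader payoff 1.
- M: BR = R, leader payoff 0.
- B: BR = R, leader payoff 6.
Player 1's induced payoffs are 1, 0, 6, so Player 1 commits to B. Subgame-perfect outcome: (B, R) with payoffs (6, 9).
Now find the simultaneous Nash equilibrium.
Player 1's best replies: L→T; C→B; R→B.
Player 2's best replies: T→R; M→R; B→R.
Only (B, R) has each player best-responding; Nash payoffs (6, 9).
Player 2 earns 9 sequentially versus 9 at the Nash outcome: unchanged.

unchanged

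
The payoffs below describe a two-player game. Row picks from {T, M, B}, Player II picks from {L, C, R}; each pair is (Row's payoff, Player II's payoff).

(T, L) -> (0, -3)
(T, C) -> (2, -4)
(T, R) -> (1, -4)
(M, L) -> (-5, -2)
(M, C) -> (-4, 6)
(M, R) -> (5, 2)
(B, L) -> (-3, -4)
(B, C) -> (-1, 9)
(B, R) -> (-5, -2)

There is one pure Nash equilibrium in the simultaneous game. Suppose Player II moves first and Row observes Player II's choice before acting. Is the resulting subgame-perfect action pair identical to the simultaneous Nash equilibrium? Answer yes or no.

Work backward from Row's decision.
- L → Row plays T (best of 0, -5, -3); Player II gets -3.
- C → Row plays T (best of 2, -4, -1); Player II gets -4.
- R → Row plays M (best of 1, 5, -5); Player II gets 2.
Maximizing over -3, -4, 2, Player II chooses R. Subgame-perfect outcome: (M, R) with payoffs (5, 2).
Under simultaneous play:
Row's best replies: L→T; C→T; R→M.
Player II's best replies: T→L; M→C; B→C.
The unique mutual best reply is (T, L), giving (0, -3).
Sequential outcome (M, R) differs from the Nash profile (T, L).

no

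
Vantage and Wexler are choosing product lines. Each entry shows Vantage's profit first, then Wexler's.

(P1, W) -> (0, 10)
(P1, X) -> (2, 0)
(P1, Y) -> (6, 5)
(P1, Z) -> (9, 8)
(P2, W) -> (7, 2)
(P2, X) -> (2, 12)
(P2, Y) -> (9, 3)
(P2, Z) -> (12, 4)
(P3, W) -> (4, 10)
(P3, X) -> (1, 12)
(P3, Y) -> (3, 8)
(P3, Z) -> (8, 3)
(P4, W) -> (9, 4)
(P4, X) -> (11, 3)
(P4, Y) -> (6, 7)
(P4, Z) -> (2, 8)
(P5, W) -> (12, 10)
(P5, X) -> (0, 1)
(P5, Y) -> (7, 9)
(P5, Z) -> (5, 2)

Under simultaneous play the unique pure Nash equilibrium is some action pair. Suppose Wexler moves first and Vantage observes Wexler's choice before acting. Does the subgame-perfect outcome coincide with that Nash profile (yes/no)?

yes

Solve by backward induction (Wexler leads).
- W: BR = P5, leader payoff 10.
- X: BR = P4, leader payoff 3.
- Y: BR = P2, leader payoff 3.
- Z: BR = P2, leader payoff 4.
Wexler's induced payoffs are 10, 3, 3, 4, so Wexler commits to W. Subgame-perfect outcome: (P5, W) with payoffs (12, 10).
For the simultaneous game, intersect best replies.
Vantage's best replies: W→P5; X→P4; Y→P2; Z→P2.
Wexler's best replies: P1→W; P2→X; P3→X; P4→Z; P5→W.
The unique mutual best reply is (P5, W), giving (12, 10).
Sequential outcome (P5, W) coincides with the Nash profile (P5, W).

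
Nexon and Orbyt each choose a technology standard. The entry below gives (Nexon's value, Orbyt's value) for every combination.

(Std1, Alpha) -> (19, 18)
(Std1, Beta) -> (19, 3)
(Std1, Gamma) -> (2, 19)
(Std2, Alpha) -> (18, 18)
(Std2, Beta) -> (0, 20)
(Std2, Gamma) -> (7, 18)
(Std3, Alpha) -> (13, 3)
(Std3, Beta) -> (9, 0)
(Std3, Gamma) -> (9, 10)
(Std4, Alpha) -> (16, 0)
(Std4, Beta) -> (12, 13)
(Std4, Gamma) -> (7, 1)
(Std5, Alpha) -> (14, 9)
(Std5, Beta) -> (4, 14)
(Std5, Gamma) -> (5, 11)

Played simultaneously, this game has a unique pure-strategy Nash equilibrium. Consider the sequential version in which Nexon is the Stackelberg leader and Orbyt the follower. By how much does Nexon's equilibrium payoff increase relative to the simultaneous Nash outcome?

3

Orbyt best-responds to each possible Nexon move:
- Std1 → Orbyt plays Gamma (best of 18, 3, 19); Nexon gets 2.
- Std2 → Orbyt plays Beta (best of 18, 20, 18); Nexon gets 0.
- Std3 → Orbyt plays Gamma (best of 3, 0, 10); Nexon gets 9.
- Std4 → Orbyt plays Beta (best of 0, 13, 1); Nexon gets 12.
- Std5 → Orbyt plays Beta (best of 9, 14, 11); Nexon gets 4.
Nexon's induced payoffs are 2, 0, 9, 12, 4, so Nexon commits to Std4. Subgame-perfect outcome: (Std4, Beta) with payoffs (12, 13).
For the simultaneous game, intersect best replies.
Nexon's best replies: Alpha→Std1; Beta→Std1; Gamma→Std3.
Orbyt's best replies: Std1→Gamma; Std2→Beta; Std3→Gamma; Std4→Beta; Std5→Beta.
Only (Std3, Gamma) has each player best-responding; Nash payoffs (9, 10).
Nexon's commitment gain: 12 − 9 = 3.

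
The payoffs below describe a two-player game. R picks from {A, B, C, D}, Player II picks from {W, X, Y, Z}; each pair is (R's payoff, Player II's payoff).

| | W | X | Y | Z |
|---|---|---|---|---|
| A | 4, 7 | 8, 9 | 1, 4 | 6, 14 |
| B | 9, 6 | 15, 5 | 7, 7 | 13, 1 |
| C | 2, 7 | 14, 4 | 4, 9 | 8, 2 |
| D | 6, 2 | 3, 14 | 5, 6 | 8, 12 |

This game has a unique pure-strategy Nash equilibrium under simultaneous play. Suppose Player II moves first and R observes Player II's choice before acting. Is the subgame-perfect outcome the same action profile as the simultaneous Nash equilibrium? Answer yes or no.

R best-responds to each possible Player II move:
- W: R compares 4, 9, 2, 6 and picks B; Player II would get 6.
- X: R compares 8, 15, 14, 3 and picks B; Player II would get 5.
- Y: R compares 1, 7, 4, 5 and picks B; Player II would get 7.
- Z: R compares 6, 13, 8, 8 and picks B; Player II would get 1.
Maximizing over 6, 5, 7, 1, Player II chooses Y. Subgame-perfect outcome: (B, Y) with payoffs (7, 7).
For the simultaneous game, intersect best replies.
R's best replies: W→B; X→B; Y→B; Z→B.
Player II's best replies: A→Z; B→Y; C→Y; D→X.
Only (B, Y) has each player best-responding; Nash payoffs (7, 7).
Sequential outcome (B, Y) coincides with the Nash profile (B, Y).

yes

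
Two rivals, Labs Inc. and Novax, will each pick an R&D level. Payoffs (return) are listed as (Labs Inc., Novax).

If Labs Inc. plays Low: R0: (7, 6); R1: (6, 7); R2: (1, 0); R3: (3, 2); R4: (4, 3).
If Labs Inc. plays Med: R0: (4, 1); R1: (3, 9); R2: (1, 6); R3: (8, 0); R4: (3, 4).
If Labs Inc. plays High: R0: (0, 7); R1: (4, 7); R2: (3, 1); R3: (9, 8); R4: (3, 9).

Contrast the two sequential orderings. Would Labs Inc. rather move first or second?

If Labs Inc. leads: Novax's best replies are Low→R1, Med→R1, High→R4; Labs Inc.'s induced payoffs 6, 3, 3; outcome (Low, R1), payoffs (6, 7).
If Novax leads: Labs Inc.'s best replies are R0→Low, R1→Low, R2→High, R3→High, R4→Low; Novax's induced payoffs 6, 7, 1, 8, 3; outcome (High, R3), payoffs (9, 8).
Labs Inc. gets 6 moving first and 9 moving second, so Labs Inc. prefers to move second.

second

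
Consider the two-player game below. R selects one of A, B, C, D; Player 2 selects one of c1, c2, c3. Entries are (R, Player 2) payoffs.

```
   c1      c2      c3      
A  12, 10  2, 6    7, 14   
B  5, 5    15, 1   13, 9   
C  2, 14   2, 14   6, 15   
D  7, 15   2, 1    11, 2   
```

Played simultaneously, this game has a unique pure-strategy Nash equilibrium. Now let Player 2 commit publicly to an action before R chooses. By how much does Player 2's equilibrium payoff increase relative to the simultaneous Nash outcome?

Backward induction with Player 2 moving first.
- c1: BR = A, leader payoff 10.
- c2: BR = B, leader payoff 1.
- c3: BR = B, leader payoff 9.
Maximizing over 10, 1, 9, Player 2 chooses c1. Subgame-perfect outcome: (A, c1) with payoffs (12, 10).
Under simultaneous play:
R's best replies: c1→A; c2→B; c3→B.
Player 2's best replies: A→c3; B→c3; C→c3; D→c1.
Only (B, c3) has each player best-responding; Nash payoffs (13, 9).
Player 2's commitment gain: 10 − 9 = 1.

1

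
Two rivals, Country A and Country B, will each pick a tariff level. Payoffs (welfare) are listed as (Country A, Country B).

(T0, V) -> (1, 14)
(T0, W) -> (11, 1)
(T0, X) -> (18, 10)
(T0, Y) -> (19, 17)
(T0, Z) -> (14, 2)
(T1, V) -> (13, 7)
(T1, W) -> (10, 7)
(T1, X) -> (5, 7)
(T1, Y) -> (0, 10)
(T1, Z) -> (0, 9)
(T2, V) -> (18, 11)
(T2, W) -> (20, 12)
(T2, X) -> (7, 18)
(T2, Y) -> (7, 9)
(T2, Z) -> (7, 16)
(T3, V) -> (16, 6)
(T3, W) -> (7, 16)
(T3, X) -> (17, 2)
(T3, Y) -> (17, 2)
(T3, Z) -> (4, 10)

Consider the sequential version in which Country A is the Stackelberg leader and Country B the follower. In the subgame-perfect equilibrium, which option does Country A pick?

Work backward from Country B's decision.
- T0 → Country B plays Y (best of 14, 1, 10, 17, 2); Country A gets 19.
- T1 → Country B plays Y (best of 7, 7, 7, 10, 9); Country A gets 0.
- T2 → Country B plays X (best of 11, 12, 18, 9, 16); Country A gets 7.
- T3 → Country B plays W (best of 6, 16, 2, 2, 10); Country A gets 7.
Maximizing over 19, 0, 7, 7, Country A chooses T0. Subgame-perfect outcome: (T0, Y) with payoffs (19, 17).

T0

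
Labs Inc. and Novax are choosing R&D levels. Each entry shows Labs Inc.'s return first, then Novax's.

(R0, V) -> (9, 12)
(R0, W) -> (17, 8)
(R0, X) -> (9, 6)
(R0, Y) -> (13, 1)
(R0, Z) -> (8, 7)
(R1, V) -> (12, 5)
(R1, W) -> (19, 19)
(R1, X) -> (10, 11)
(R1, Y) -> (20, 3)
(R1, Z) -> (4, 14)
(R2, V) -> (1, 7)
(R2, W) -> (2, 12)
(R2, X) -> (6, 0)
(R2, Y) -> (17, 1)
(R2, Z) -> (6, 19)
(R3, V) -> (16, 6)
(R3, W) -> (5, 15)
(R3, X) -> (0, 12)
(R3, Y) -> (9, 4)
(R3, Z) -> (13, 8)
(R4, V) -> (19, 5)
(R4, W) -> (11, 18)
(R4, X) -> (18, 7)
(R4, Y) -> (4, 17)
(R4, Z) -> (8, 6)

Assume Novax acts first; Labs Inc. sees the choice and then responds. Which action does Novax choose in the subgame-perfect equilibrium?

Backward induction with Novax moving first.
- V: Labs Inc. compares 9, 12, 1, 16, 19 and picks R4; Novax would get 5.
- W: Labs Inc. compares 17, 19, 2, 5, 11 and picks R1; Novax would get 19.
- X: Labs Inc. compares 9, 10, 6, 0, 18 and picks R4; Novax would get 7.
- Y: Labs Inc. compares 13, 20, 17, 9, 4 and picks R1; Novax would get 3.
- Z: Labs Inc. compares 8, 4, 6, 13, 8 and picks R3; Novax would get 8.
Maximizing over 5, 19, 7, 3, 8, Novax chooses W. Subgame-perfect outcome: (R1, W) with payoffs (19, 19).

W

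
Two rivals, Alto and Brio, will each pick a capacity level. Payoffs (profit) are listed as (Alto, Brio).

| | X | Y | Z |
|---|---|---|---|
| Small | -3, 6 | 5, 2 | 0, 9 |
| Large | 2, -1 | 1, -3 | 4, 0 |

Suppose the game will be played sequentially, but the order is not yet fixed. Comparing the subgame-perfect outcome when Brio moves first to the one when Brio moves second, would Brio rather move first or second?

first

If Alto leads: Brio's best replies are Small→Z, Large→Z; Alto's induced payoffs 0, 4; outcome (Large, Z), payoffs (4, 0).
If Brio leads: Alto's best replies are X→Large, Y→Small, Z→Large; Brio's induced payoffs -1, 2, 0; outcome (Small, Y), payoffs (5, 2).
Brio gets 2 moving first and 0 moving second, so Brio prefers to move first.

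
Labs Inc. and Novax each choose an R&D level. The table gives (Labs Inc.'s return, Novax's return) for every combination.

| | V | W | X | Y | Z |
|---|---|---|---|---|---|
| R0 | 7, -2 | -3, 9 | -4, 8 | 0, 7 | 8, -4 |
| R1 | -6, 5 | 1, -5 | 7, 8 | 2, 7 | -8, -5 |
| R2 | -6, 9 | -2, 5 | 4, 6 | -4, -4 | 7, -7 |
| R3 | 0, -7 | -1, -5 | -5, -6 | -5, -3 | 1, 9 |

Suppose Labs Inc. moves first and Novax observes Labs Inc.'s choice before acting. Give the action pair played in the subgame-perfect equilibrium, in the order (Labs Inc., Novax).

Novax best-responds to each possible Labs Inc. move:
- R0: Novax compares -2, 9, 8, 7, -4 and picks W; Labs Inc. would get -3.
- R1: Novax compares 5, -5, 8, 7, -5 and picks X; Labs Inc. would get 7.
- R2: Novax compares 9, 5, 6, -4, -7 and picks V; Labs Inc. would get -6.
- R3: Novax compares -7, -5, -6, -3, 9 and picks Z; Labs Inc. would get 1.
Among -3, 7, -6, 1, the best is 7 at R1. Subgame-perfect outcome: (R1, X) with payoffs (7, 8).

(R1, X)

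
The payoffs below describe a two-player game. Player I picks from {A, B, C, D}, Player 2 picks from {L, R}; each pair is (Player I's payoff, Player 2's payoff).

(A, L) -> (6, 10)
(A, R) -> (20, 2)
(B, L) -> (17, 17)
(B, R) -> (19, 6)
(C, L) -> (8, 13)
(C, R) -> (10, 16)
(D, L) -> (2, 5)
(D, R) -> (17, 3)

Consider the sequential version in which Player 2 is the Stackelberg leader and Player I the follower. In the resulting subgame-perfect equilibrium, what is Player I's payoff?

17

Player I best-responds to each possible Player 2 move:
- L: Player I compares 6, 17, 8, 2 and picks B; Player 2 would get 17.
- R: Player I compares 20, 19, 10, 17 and picks A; Player 2 would get 2.
Maximizing over 17, 2, Player 2 chooses L. Subgame-perfect outcome: (B, L) with payoffs (17, 17).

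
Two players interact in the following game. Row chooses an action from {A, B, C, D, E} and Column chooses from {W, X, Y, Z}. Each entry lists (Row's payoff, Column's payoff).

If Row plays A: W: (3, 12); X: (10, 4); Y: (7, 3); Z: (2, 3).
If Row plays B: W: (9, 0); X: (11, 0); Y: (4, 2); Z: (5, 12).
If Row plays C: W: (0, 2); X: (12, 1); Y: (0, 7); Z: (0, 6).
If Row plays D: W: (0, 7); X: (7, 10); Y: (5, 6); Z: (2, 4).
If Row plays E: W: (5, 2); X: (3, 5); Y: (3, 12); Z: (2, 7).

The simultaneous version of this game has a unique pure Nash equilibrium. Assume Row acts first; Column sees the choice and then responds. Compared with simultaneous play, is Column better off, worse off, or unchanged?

worse off

Work backward from Column's decision.
- A → Column plays W (best of 12, 4, 3, 3); Row gets 3.
- B → Column plays Z (best of 0, 0, 2, 12); Row gets 5.
- C → Column plays Y (best of 2, 1, 7, 6); Row gets 0.
- D → Column plays X (best of 7, 10, 6, 4); Row gets 7.
- E → Column plays Y (best of 2, 5, 12, 7); Row gets 3.
Maximizing over 3, 5, 0, 7, 3, Row chooses D. Subgame-perfect outcome: (D, X) with payoffs (7, 10).
Now find the simultaneous Nash equilibrium.
Row's best replies: W→B; X→C; Y→A; Z→B.
Column's best replies: A→W; B→Z; C→Y; D→X; E→Y.
Only (B, Z) has each player best-responding; Nash payoffs (5, 12).
Column earns 10 sequentially versus 12 at the Nash outcome: worse off.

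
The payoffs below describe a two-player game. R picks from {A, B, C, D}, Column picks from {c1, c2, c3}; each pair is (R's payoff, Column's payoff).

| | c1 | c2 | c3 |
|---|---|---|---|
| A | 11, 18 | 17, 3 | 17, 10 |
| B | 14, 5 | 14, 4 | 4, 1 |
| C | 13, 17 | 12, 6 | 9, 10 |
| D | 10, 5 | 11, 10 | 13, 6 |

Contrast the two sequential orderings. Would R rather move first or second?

second

If R leads: Column's best replies are A→c1, B→c1, C→c1, D→c2; R's induced payoffs 11, 14, 13, 11; outcome (B, c1), payoffs (14, 5).
If Column leads: R's best replies are c1→B, c2→A, c3→A; Column's induced payoffs 5, 3, 10; outcome (A, c3), payoffs (17, 10).
R gets 14 moving first and 17 moving second, so R prefers to move second.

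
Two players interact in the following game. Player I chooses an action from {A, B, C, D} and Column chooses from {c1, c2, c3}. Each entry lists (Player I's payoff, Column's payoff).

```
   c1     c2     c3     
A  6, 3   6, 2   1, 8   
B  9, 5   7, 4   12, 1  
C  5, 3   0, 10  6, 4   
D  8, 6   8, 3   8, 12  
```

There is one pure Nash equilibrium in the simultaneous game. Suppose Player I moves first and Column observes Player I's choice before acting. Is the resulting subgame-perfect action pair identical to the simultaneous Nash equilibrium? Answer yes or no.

yes

Backward induction with Player I moving first.
- A: Column compares 3, 2, 8 and picks c3; Player I would get 1.
- B: Column compares 5, 4, 1 and picks c1; Player I would get 9.
- C: Column compares 3, 10, 4 and picks c2; Player I would get 0.
- D: Column compares 6, 3, 12 and picks c3; Player I would get 8.
Among 1, 9, 0, 8, the best is 9 at B. Subgame-perfect outcome: (B, c1) with payoffs (9, 5).
For the simultaneous game, intersect best replies.
Player I's best replies: c1→B; c2→D; c3→B.
Column's best replies: A→c3; B→c1; C→c2; D→c3.
The unique mutual best reply is (B, c1), giving (9, 5).
Sequential outcome (B, c1) coincides with the Nash profile (B, c1).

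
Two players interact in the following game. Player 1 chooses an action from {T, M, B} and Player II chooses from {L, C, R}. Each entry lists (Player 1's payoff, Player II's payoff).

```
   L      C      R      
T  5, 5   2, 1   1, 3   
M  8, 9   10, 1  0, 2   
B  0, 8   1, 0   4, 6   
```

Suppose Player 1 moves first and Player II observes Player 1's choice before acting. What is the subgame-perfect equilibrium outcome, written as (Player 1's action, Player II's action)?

(M, L)

Backward induction with Player 1 moving first.
- T: BR = L, leader payoff 5.
- M: BR = L, leader payoff 8.
- B: BR = L, leader payoff 0.
Maximizing over 5, 8, 0, Player 1 chooses M. Subgame-perfect outcome: (M, L) with payoffs (8, 9).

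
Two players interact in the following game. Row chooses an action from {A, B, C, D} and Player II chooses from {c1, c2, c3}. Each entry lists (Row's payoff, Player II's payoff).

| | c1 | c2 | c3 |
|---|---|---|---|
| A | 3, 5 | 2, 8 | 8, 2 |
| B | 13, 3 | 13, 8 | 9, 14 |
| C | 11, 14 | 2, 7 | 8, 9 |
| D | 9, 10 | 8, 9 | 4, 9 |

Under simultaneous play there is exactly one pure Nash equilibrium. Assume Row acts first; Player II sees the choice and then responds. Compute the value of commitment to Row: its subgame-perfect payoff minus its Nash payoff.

2

Work backward from Player II's decision.
- A → Player II plays c2 (best of 5, 8, 2); Row gets 2.
- B → Player II plays c3 (best of 3, 8, 14); Row gets 9.
- C → Player II plays c1 (best of 14, 7, 9); Row gets 11.
- D → Player II plays c1 (best of 10, 9, 9); Row gets 9.
Among 2, 9, 11, 9, the best is 11 at C. Subgame-perfect outcome: (C, c1) with payoffs (11, 14).
Under simultaneous play:
Row's best replies: c1→B; c2→B; c3→B.
Player II's best replies: A→c2; B→c3; C→c1; D→c1.
Only (B, c3) has each player best-responding; Nash payoffs (9, 14).
Row's commitment gain: 11 − 9 = 2.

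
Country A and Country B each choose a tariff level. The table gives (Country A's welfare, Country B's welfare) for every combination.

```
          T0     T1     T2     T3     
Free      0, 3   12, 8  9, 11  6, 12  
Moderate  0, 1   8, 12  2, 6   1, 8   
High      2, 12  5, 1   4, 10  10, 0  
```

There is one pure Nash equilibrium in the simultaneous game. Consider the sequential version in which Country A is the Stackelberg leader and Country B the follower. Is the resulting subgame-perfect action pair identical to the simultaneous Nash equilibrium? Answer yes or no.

no

Backward induction with Country A moving first.
- Free: Country B compares 3, 8, 11, 12 and picks T3; Country A would get 6.
- Moderate: Country B compares 1, 12, 6, 8 and picks T1; Country A would get 8.
- High: Country B compares 12, 1, 10, 0 and picks T0; Country A would get 2.
Country A's induced payoffs are 6, 8, 2, so Country A commits to Moderate. Subgame-perfect outcome: (Moderate, T1) with payoffs (8, 12).
For the simultaneous game, intersect best replies.
Country A's best replies: T0→High; T1→Free; T2→Free; T3→High.
Country B's best replies: Free→T3; Moderate→T1; High→T0.
The unique mutual best reply is (High, T0), giving (2, 12).
Sequential outcome (Moderate, T1) differs from the Nash profile (High, T0).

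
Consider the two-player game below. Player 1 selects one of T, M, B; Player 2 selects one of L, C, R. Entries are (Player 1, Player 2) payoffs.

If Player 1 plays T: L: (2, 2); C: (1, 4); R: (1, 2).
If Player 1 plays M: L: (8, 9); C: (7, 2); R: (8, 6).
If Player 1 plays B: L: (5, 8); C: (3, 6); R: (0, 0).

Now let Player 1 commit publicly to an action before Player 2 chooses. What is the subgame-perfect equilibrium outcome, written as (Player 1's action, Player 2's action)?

(M, L)

Work backward from Player 2's decision.
- T: Player 2 compares 2, 4, 2 and picks C; Player 1 would get 1.
- M: Player 2 compares 9, 2, 6 and picks L; Player 1 would get 8.
- B: Player 2 compares 8, 6, 0 and picks L; Player 1 would get 5.
Maximizing over 1, 8, 5, Player 1 chooses M. Subgame-perfect outcome: (M, L) with payoffs (8, 9).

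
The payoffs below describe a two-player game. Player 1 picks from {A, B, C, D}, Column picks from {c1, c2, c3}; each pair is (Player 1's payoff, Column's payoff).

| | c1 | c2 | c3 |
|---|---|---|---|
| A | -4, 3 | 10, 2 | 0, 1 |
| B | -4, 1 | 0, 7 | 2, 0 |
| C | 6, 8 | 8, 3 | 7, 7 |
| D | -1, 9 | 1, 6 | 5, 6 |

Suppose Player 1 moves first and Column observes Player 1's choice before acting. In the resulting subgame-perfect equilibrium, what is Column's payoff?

8

Work backward from Column's decision.
- A → Column plays c1 (best of 3, 2, 1); Player 1 gets -4.
- B → Column plays c2 (best of 1, 7, 0); Player 1 gets 0.
- C → Column plays c1 (best of 8, 3, 7); Player 1 gets 6.
- D → Column plays c1 (best of 9, 6, 6); Player 1 gets -1.
Among -4, 0, 6, -1, the best is 6 at C. Subgame-perfect outcome: (C, c1) with payoffs (6, 8).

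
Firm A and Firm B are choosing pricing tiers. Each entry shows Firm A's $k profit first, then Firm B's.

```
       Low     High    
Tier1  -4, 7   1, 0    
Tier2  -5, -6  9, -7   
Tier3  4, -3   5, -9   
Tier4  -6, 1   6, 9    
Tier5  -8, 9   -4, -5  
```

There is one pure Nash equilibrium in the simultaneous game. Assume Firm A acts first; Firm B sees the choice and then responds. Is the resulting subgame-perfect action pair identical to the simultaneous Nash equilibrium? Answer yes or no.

no

Backward induction with Firm A moving first.
- Tier1: Firm B compares 7, 0 and picks Low; Firm A would get -4.
- Tier2: Firm B compares -6, -7 and picks Low; Firm A would get -5.
- Tier3: Firm B compares -3, -9 and picks Low; Firm A would get 4.
- Tier4: Firm B compares 1, 9 and picks High; Firm A would get 6.
- Tier5: Firm B compares 9, -5 and picks Low; Firm A would get -8.
Among -4, -5, 4, 6, -8, the best is 6 at Tier4. Subgame-perfect outcome: (Tier4, High) with payoffs (6, 9).
For the simultaneous game, intersect best replies.
Firm A's best replies: Low→Tier3; High→Tier2.
Firm B's best replies: Tier1→Low; Tier2→Low; Tier3→Low; Tier4→High; Tier5→Low.
The unique mutual best reply is (Tier3, Low), giving (4, -3).
Sequential outcome (Tier4, High) differs from the Nash profile (Tier3, Low).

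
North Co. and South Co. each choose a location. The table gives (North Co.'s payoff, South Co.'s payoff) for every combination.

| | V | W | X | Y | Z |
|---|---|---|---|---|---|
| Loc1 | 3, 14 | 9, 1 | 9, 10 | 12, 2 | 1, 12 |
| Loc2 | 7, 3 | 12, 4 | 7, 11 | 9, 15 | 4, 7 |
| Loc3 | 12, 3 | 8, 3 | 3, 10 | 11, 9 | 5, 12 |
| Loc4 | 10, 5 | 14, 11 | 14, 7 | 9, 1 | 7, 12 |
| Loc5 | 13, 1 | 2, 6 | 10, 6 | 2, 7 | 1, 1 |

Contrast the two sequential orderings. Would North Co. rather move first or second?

If North Co. leads: South Co.'s best replies are Loc1→V, Loc2→Y, Loc3→Z, Loc4→Z, Loc5→Y; North Co.'s induced payoffs 3, 9, 5, 7, 2; outcome (Loc2, Y), payoffs (9, 15).
If South Co. leads: North Co.'s best replies are V→Loc5, W→Loc4, X→Loc4, Y→Loc1, Z→Loc4; South Co.'s induced payoffs 1, 11, 7, 2, 12; outcome (Loc4, Z), payoffs (7, 12).
North Co. gets 9 moving first and 7 moving second, so North Co. prefers to move first.

first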